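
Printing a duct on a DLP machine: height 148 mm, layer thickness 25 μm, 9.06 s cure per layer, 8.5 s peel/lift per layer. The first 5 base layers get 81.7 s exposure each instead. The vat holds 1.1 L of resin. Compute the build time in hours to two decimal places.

Layer count = ceil(148 / 0.025) = 5920.
Burn-in layers = 5 × (81.7 + 8.5) = 451 s.
Normal layers: 5915 × (9.06 + 8.5) → 103867.4 s.
Total = 451 + 103867.4 = 104318.4 s = 28.98 hours.

28.98 hours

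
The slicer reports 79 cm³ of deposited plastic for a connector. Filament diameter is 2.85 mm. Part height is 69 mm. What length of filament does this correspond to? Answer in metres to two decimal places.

Filament cross-section = π × (2.85/2)² = 6.3794 mm².
L = 79000 mm³ / 6.3794 mm² = 12383.61 mm, i.e. 12.38 m.

12.38 m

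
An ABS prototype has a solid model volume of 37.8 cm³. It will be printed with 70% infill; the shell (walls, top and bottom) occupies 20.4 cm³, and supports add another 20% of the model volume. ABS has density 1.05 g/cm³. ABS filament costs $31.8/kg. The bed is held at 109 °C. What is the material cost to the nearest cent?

$1.34

Volume inside the shell: 37.8 − 20.4 → 17.4 cm³.
Infill deposited = 0.70 × 17.4, so 12.18 cm³.
Support = 0.20 × 37.8, so 7.56 cm³.
Total printed volume: 20.4 + 12.18 + 7.56 → 40.14 cm³.
Mass = 40.14 × 1.05 = 42.147 g.
Cost = 42.147 g / 1000 × $31.8/kg = $1.34.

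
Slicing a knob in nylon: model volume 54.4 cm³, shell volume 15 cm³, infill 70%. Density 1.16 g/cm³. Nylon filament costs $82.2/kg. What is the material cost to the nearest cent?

$4.06

Interior volume = 54.4 − 15 = 39.4 cm³.
Deposited infill = 0.70 × 39.4 = 27.58 cm³.
Total printed volume = 15 + 27.58, so 42.58 cm³.
Mass = 42.58 × 1.16 = 49.3928 g.
Cost = 49.3928 g / 1000 × $82.2/kg = $4.06.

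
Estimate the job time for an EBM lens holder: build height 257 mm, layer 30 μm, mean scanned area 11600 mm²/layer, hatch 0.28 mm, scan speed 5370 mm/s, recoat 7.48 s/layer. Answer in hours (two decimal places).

Layer count = ceil(257 / 0.03) = 8567.
Per-layer scan distance = 11600 / 0.28 = 41428.6 mm.
Scan time per layer = 41428.6 / 5370 = 7.7148 s.
Time per layer = 7.7148 + 7.48 = 15.1948 s.
Build time = 8567 × 15.1948 = 130173.8516 s = 36.16 hours.

36.16 hours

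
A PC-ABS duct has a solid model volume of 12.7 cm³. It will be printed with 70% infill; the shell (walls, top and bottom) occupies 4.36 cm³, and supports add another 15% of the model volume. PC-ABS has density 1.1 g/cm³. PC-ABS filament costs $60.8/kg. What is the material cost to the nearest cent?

Volume inside the shell = 12.7 − 4.36, so 8.34 cm³.
Infill deposited = 0.70 × 8.34, so 5.838 cm³.
Support = 0.15 × 12.7, so 1.905 cm³.
Total extruded: 4.36 + 5.838 + 1.905 → 12.103 cm³.
Mass = 12.103 × 1.1, so 13.3133 g.
Cost = 13.3133 g / 1000 × $60.8/kg = $0.81.

$0.81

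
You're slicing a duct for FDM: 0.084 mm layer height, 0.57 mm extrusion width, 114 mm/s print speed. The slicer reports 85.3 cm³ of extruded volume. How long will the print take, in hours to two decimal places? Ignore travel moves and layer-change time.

Line area = 0.084 × 0.57, so 0.04788 mm².
Path length: 85300 mm³ / 0.04788 mm² → 1781537.2 mm.
Extrusion time = 1781537.2 / 114 = 15627.5 s.
15627.5 s = 4.34 hours.

4.34 hours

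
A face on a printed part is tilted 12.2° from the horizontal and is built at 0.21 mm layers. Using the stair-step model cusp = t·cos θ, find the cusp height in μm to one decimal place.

Cusp = layer height × cos(12.2°) = 0.21 × 0.9774 = 0.205254 mm = 205.3 μm.

205.3 μm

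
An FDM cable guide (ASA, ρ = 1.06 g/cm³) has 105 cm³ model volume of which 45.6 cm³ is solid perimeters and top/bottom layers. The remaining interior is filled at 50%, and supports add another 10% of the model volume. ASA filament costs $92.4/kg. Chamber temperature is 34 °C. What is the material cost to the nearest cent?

Infill region: 105 − 45.6 → 59.4 cm³.
Infill volume: 0.50 × 59.4 → 29.7 cm³.
Support: 0.10 × 105 → 10.5 cm³.
Total extruded = 45.6 + 29.7 + 10.5, so 85.8 cm³.
Mass = 85.8 × 1.06, so 90.948 g.
At $92.4/kg: 90.948/1000 × 92.4 = $8.40.

$8.40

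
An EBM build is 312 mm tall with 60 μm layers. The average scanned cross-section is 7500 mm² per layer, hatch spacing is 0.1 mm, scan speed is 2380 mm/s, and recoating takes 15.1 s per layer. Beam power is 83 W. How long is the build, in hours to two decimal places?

67.33 hours

Layers = ⌈312/0.06⌉ = 5200.
Hatch length per layer = 7500 / 0.1, so 75000 mm.
Scan time per layer = 75000 / 2380, so 31.5126 s.
Per-layer time: 31.5126 + 15.1 → 46.6126 s.
Build time = 5200 × 46.6126 = 242385.52 s = 67.33 hours.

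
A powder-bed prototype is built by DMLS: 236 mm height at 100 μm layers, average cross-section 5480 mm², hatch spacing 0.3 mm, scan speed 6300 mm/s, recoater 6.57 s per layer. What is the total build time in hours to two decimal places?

6.21 hours

Layer count = ceil(236 / 0.1) = 2360.
Scan path per layer: 5480 / 0.3 → 18266.7 mm.
Per-layer scan time = 18266.7 / 6300 = 2.8995 s.
Time per layer: 2.8995 + 6.57 → 9.4695 s.
2360 layers × 9.4695 s/layer = 22348.02 s, i.e. 6.21 hours.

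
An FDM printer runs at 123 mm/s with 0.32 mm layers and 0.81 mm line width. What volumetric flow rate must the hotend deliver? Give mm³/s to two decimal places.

31.88

Extrusion cross-section: 0.32 × 0.81 → 0.2592 mm².
Q = v·A = 123 × 0.2592 = 31.88 mm³/s.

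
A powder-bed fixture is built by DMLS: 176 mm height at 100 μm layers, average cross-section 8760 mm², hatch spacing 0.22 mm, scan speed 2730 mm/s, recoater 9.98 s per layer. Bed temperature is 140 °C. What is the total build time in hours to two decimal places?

Number of layers: 176 / 0.1 → 1760 (rounded up).
Hatch length per layer = 8760 / 0.22, so 39818.2 mm.
Laser time per layer = 39818.2 / 2730, so 14.5854 s.
Time per layer = 14.5854 + 9.98 = 24.5654 s.
1760 layers × 24.5654 s/layer = 43235.104 s, i.e. 12.01 hours.

12.01 hours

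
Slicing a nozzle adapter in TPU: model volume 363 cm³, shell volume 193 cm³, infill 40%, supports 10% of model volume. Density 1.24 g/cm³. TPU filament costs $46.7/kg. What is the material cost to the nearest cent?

Interior volume = 363 − 193 = 170 cm³.
Infill deposited = 0.40 × 170 = 68 cm³.
Support = 0.10 × 363 = 36.3 cm³.
Total printed volume = 193 + 68 + 36.3 = 297.3 cm³.
Mass: 297.3 × 1.24 → 368.652 g.
At $46.7/kg: 368.652/1000 × 46.7 = $17.22.

$17.22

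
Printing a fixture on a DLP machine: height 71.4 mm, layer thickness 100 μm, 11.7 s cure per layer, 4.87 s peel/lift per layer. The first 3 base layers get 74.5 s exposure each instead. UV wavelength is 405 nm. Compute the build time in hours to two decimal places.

Layers = ⌈71.4/0.1⌉ = 714.
Burn-in layers = 3 × (74.5 + 4.87) = 238.11 s.
Normal layers = 711 × (11.7 + 4.87) = 11781.27 s.
Sum: 238.11 + 11781.27 = 12019.38 s → 3.34 hours.

3.34 hours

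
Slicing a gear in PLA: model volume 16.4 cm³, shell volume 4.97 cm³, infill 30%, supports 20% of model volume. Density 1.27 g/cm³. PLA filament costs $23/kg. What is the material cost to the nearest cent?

$0.34

Volume inside the shell = 16.4 − 4.97 = 11.43 cm³.
Deposited infill = 0.30 × 11.43 = 3.429 cm³.
Support: 0.20 × 16.4 → 3.28 cm³.
Deposited volume: 4.97 + 3.429 + 3.28 → 11.679 cm³.
Mass = 11.679 × 1.27, so 14.83233 g.
Cost = 14.83233 g / 1000 × $23/kg = $0.34.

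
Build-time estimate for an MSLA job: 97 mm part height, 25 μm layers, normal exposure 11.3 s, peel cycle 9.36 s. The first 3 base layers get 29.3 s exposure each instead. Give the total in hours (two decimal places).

Layers = ⌈97/0.025⌉ = 3880.
Base layers: 3 × (29.3 + 9.36) → 115.98 s.
Normal layers = 3877 × (11.3 + 9.36) = 80098.82 s.
Sum: 115.98 + 80098.82 = 80214.8 s → 22.28 hours.

22.28 hours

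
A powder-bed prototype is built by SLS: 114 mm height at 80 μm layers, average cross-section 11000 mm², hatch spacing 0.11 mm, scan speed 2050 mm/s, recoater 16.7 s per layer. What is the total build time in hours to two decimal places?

Layers = ⌈114/0.08⌉ = 1425.
Hatch length per layer = 11000 / 0.11, so 100000 mm.
Per-layer scan time = 100000 / 2050, so 48.7805 s.
Per-layer time = 48.7805 + 16.7, so 65.4805 s.
1425 layers × 65.4805 s/layer = 93309.7125 s, i.e. 25.92 hours.

25.92 hours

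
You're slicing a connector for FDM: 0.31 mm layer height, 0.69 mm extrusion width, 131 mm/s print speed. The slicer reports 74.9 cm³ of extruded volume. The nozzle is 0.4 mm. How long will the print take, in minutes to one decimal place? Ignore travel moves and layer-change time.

44.6 minutes

Bead cross-section = 0.31 × 0.69 = 0.2139 mm².
Path length: 74900 mm³ / 0.2139 mm² → 350163.6 mm.
Extrusion time = 350163.6 / 131, so 2673 s.
In the requested units: 2673 s = 44.6 minutes.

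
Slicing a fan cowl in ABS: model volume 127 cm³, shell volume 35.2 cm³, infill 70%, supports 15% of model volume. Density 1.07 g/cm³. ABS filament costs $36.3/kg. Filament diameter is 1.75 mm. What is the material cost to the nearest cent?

$4.60

Infill region: 127 − 35.2 → 91.8 cm³.
Deposited infill = 0.70 × 91.8, so 64.26 cm³.
Support = 0.15 × 127 = 19.05 cm³.
Total extruded = 35.2 + 64.26 + 19.05 = 118.51 cm³.
Mass = 118.51 × 1.07 = 126.8057 g.
At $36.3/kg: 126.8057/1000 × 36.3 = $4.60.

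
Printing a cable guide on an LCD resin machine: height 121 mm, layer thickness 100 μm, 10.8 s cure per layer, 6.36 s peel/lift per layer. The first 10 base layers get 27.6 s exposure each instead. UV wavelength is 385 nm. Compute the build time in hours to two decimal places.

5.81 hours

Layer count = ceil(121 / 0.1) = 1210.
Bottom layers = 10 × (27.6 + 6.36), so 339.6 s.
Normal layers = 1200 × (10.8 + 6.36) = 20592 s.
Sum: 339.6 + 20592 = 20931.6 s → 5.81 hours.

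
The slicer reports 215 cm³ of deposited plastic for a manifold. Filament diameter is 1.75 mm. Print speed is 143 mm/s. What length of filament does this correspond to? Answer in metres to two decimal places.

Filament cross-section = π × (1.75/2)² = 2.4053 mm².
L = 215000 mm³ / 2.4053 mm² = 89385.94 mm, i.e. 89.39 m.

89.39 m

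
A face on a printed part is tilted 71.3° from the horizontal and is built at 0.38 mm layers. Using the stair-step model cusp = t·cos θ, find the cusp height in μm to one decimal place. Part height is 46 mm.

Cusp = layer height × cos(71.3°) = 0.38 × 0.3206 = 0.121828 mm = 121.8 μm.

121.8 μm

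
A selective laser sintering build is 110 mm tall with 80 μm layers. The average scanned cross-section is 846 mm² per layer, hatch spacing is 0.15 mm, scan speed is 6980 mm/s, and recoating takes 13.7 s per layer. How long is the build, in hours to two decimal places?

5.54 hours

Number of layers: 110 / 0.08 → 1375 (rounded up).
Hatch length per layer = 846 / 0.15, so 5640 mm.
Scan time per layer: 5640 / 6980 → 0.808 s.
Time per layer = 0.808 + 13.7, so 14.508 s.
Build time = 1375 × 14.508 = 19948.5 s = 5.54 hours.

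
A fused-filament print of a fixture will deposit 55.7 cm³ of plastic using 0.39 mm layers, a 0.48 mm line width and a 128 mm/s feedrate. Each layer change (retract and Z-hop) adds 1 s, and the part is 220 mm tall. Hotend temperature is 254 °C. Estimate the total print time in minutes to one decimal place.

Bead cross-section = 0.39 × 0.48 = 0.1872 mm².
Path length: 55700 mm³ / 0.1872 mm² → 297542.7 mm.
Time extruding = 297542.7 / 128, so 2324.6 s.
Layer count = ceil(220 / 0.39) = 565.
Layer-change overhead: 565 × 1 → 565 s.
Altogether 2324.6 + 565 = 2889.6 s, i.e. 48.2 minutes.

48.2 minutes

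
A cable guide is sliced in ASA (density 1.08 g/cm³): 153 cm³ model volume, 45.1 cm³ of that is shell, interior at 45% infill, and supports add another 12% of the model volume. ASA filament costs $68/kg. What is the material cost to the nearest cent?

Volume inside the shell = 153 − 45.1 = 107.9 cm³.
Deposited infill: 0.45 × 107.9 → 48.555 cm³.
Support = 0.12 × 153, so 18.36 cm³.
Deposited volume = 45.1 + 48.555 + 18.36, so 112.015 cm³.
Mass: 112.015 × 1.08 → 120.9762 g.
At $68/kg: 120.9762/1000 × 68 = $8.23.

$8.23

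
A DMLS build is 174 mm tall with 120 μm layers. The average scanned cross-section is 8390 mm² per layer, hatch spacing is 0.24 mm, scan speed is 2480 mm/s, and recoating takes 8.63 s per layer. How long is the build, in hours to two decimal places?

9.15 hours

Layer count = ceil(174 / 0.12) = 1450.
Scan path per layer = 8390 / 0.24, so 34958.3 mm.
Per-layer scan time = 34958.3 / 2480 = 14.0961 s.
Time per layer: 14.0961 + 8.63 → 22.7261 s.
1450 layers × 22.7261 s/layer = 32952.845 s, i.e. 9.15 hours.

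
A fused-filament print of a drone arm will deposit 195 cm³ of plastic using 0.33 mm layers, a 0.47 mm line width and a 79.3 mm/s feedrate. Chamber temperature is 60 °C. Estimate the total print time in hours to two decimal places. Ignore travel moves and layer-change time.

4.40 hours

Line area = 0.33 × 0.47 = 0.1551 mm².
Toolpath length = 195 cm³ / 0.1551 mm² = 195000 / 0.1551 = 1257253.4 mm.
Print-move time: 1257253.4 / 79.3 → 15854.4 s.
That's 15854.4 s → 4.40 hours.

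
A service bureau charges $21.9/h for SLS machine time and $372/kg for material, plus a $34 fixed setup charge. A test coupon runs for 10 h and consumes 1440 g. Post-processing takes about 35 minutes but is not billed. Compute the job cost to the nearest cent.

Machine cost = 21.9 × 10 = $219.00.
Feedstock cost = 372 × 1440/1000, so $535.68.
Total = 219.00 + 535.68 + 34 = $788.68.

$788.68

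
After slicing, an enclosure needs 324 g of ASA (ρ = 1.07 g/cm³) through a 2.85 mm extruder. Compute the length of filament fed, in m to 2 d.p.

47.47 m

Extruded volume: 324/1.07 = 302.8037 cm³ (302803.7 mm³).
A = π r² = π × 1.425² = 6.3794 mm².
L = V/A = 302803.7/6.3794 = 47465.86 mm → 47.47 m.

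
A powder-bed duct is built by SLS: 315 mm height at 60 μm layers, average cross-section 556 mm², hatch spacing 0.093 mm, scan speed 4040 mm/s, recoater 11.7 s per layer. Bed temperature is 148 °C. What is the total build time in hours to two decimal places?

19.22 hours

Layers = ⌈315/0.06⌉ = 5250.
Scan path per layer = 556 / 0.093, so 5978.5 mm.
Per-layer scan time = 5978.5 / 4040, so 1.4798 s.
Time per layer = 1.4798 + 11.7 = 13.1798 s.
Build time = 5250 × 13.1798 = 69193.95 s = 19.22 hours.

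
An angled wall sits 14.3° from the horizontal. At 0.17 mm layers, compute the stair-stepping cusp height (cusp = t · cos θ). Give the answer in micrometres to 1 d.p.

cos(14.3°) = 0.9690, so cusp = 0.17 × 0.9690 = 0.16473 mm → 164.7 μm.

164.7 μm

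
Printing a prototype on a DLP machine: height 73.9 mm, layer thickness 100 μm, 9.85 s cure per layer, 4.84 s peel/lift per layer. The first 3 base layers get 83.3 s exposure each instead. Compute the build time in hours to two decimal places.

3.08 hours

Layer count = ceil(73.9 / 0.1) = 739.
Base layers = 3 × (83.3 + 4.84) = 264.42 s.
Normal layers = 736 × (9.85 + 4.84), so 10811.84 s.
Sum: 264.42 + 10811.84 = 11076.26 s → 3.08 hours.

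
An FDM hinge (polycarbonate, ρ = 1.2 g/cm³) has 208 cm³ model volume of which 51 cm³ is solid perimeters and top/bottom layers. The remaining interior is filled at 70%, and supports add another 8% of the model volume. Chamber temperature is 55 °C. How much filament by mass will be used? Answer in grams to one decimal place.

213.0 g

Volume inside the shell = 208 − 51, so 157 cm³.
Deposited infill = 0.70 × 157, so 109.9 cm³.
Support: 0.08 × 208 → 16.64 cm³.
Total printed volume = 51 + 109.9 + 16.64 = 177.54 cm³.
Mass = 177.54 × 1.2 = 213.048 g.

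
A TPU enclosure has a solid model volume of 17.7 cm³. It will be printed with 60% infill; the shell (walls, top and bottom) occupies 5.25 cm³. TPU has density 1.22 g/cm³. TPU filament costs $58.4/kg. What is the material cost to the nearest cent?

$0.91

Volume inside the shell: 17.7 − 5.25 → 12.45 cm³.
Infill deposited = 0.60 × 12.45, so 7.47 cm³.
Total printed volume: 5.25 + 7.47 → 12.72 cm³.
Mass = 12.72 × 1.22 = 15.5184 g.
At $58.4/kg: 15.5184/1000 × 58.4 = $0.91.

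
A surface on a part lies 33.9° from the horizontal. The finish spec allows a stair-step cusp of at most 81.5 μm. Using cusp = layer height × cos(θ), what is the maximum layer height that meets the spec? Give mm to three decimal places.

0.098 mm

t = h_c / cos θ = 0.0815 / 0.8300 = 0.098 mm.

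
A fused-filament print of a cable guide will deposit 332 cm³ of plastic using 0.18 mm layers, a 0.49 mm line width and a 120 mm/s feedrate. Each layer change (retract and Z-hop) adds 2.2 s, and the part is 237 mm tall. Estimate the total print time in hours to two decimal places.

Extrusion cross-section = 0.18 × 0.49 = 0.0882 mm².
Total extruded path = 332000/0.0882 = 3764172.3 mm.
Extrusion time = 3764172.3 / 120, so 31368.1 s.
Layer count = ceil(237 / 0.18) = 1317.
Layer-change overhead: 1317 × 2.2 → 2897.4 s.
Total = 31368.1 + 2897.4 = 34265.5 s = 9.52 hours.

9.52 hours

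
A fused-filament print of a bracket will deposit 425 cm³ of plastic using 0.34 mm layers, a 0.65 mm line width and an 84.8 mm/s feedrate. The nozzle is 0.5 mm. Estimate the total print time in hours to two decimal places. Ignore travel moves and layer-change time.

6.30 hours

Bead cross-section = 0.34 × 0.65, so 0.221 mm².
Total extruded path = 425000/0.221 = 1923076.9 mm.
Time extruding: 1923076.9 / 84.8 → 22677.8 s.
Converting: 22677.8 s = 6.30 hours.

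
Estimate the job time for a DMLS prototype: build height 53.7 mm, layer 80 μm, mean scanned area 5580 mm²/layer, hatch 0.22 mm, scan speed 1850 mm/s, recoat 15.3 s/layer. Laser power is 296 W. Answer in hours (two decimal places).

5.42 hours

Layer count = ceil(53.7 / 0.08) = 672.
Hatch length per layer = 5580 / 0.22 = 25363.6 mm.
Scan time per layer = 25363.6 / 1850, so 13.7101 s.
Per-layer time: 13.7101 + 15.3 → 29.0101 s.
672 layers × 29.0101 s/layer = 19494.7872 s, i.e. 5.42 hours.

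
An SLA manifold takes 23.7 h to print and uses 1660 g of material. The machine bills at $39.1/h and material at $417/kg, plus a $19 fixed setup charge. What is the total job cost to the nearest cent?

Machine-time cost: 39.1 × 23.7 → $926.67.
Material charge = 417 × 1660/1000 = $692.22.
Total = 926.67 + 692.22 + 19 = $1637.89.

$1637.89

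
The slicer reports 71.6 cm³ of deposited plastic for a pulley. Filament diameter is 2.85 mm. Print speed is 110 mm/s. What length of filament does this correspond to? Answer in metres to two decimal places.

Cross-section of 2.85 mm filament: π·(2.85/2)² = 6.3794 mm².
Length = 71.6 cm³ / 6.3794 mm² = 71600 / 6.3794 = 11223.63 mm = 11.22 m.

11.22 m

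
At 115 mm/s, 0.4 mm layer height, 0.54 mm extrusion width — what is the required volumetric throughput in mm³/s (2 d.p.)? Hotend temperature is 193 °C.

24.84

A = 0.4 × 0.54 = 0.216 mm².
Volumetric flow = 115 × 0.216 = 24.84 mm³/s.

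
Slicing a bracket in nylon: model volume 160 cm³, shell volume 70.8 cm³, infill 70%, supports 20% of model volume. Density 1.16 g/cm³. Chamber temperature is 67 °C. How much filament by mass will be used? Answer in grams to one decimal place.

191.7 g

Interior volume = 160 − 70.8, so 89.2 cm³.
Infill deposited: 0.70 × 89.2 → 62.44 cm³.
Support = 0.20 × 160 = 32 cm³.
Total printed volume = 70.8 + 62.44 + 32, so 165.24 cm³.
Mass = 165.24 × 1.16, so 191.6784 g.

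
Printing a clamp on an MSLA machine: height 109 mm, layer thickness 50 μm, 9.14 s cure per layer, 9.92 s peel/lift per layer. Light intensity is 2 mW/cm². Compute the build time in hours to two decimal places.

Number of layers: 109 / 0.05 → 2180 (rounded up).
Cycle time = 9.14 + 9.92 = 19.06 s.
Build time: 2180 × 19.06 s = 41550.8 s, i.e. 11.54 hours.

11.54 hours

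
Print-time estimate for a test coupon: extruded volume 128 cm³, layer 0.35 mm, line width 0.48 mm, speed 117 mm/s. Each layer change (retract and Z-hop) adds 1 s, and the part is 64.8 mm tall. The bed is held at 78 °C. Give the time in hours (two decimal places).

Bead cross-section = 0.35 × 0.48, so 0.168 mm².
Path length: 128000 mm³ / 0.168 mm² → 761904.8 mm.
Print-move time = 761904.8 / 117, so 6512 s.
Layers = ⌈64.8/0.35⌉ = 186.
Layer-change overhead = 186 × 1 = 186 s.
Total = 6512 + 186 = 6698 s = 1.86 hours.

1.86 hours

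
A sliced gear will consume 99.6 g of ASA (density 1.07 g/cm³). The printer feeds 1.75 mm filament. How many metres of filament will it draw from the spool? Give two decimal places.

Extruded volume: 99.6/1.07 = 93.0841 cm³ (93084.1 mm³).
Filament cross-section = π × (1.75/2)² = 2.4053 mm².
L = V/A = 93084.1/2.4053 = 38699.58 mm → 38.70 m.

38.70 m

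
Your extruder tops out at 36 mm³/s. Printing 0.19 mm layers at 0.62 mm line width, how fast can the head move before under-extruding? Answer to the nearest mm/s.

306 mm/s

Bead cross-section: 0.19 × 0.62 → 0.1178 mm².
v_max = Q/A = 36/0.1178 = 305.60 mm/s → 306 mm/s.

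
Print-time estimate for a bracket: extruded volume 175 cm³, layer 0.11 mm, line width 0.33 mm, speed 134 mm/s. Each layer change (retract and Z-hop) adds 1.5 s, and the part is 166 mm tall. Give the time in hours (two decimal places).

10.62 hours

Extrusion cross-section: 0.11 × 0.33 → 0.0363 mm².
Toolpath length = 175 cm³ / 0.0363 mm² = 175000 / 0.0363 = 4820936.6 mm.
Print-move time: 4820936.6 / 134 → 35977.1 s.
Layers = ⌈166/0.11⌉ = 1510.
Non-print overhead = 1510 × 1.5 = 2265 s.
Total = 35977.1 + 2265 = 38242.1 s = 10.62 hours.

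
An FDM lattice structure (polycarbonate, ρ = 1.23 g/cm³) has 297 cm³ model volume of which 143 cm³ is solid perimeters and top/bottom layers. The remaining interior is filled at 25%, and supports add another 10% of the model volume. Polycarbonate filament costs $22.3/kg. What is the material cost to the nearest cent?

$5.79

Interior volume = 297 − 143, so 154 cm³.
Infill volume = 0.25 × 154 = 38.5 cm³.
Support = 0.10 × 297 = 29.7 cm³.
Deposited volume: 143 + 38.5 + 29.7 → 211.2 cm³.
Mass = 211.2 × 1.23, so 259.776 g.
Cost = 259.776 g / 1000 × $22.3/kg = $5.79.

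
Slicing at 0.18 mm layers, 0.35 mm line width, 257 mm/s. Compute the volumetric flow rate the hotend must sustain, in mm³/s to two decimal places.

Bead cross-section: 0.18 × 0.35 → 0.063 mm².
Volumetric flow = 257 × 0.063 = 16.19 mm³/s.

16.19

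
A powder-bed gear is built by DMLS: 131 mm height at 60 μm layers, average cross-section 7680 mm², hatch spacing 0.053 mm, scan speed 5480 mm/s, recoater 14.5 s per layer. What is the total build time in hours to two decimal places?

24.84 hours

Layer count = ceil(131 / 0.06) = 2184.
Per-layer scan distance: 7680 / 0.053 → 144905.7 mm.
Scan time per layer = 144905.7 / 5480, so 26.4426 s.
Layer cycle = 26.4426 + 14.5 = 40.9426 s.
Total: 2184 × 40.9426 s = 89418.6384 s → 24.84 hours.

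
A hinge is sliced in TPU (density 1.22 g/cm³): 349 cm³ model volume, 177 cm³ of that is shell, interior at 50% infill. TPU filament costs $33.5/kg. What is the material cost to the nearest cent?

Volume inside the shell: 349 − 177 → 172 cm³.
Infill deposited = 0.50 × 172 = 86 cm³.
Deposited volume = 177 + 86, so 263 cm³.
Mass = 263 × 1.22, so 320.86 g.
At $33.5/kg: 320.86/1000 × 33.5 = $10.75.

$10.75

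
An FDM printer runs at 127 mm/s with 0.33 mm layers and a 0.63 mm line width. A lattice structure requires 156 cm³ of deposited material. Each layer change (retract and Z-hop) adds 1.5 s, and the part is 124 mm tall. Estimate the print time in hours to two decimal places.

1.80 hours

Bead cross-section: 0.33 × 0.63 → 0.2079 mm².
Toolpath length = 156 cm³ / 0.2079 mm² = 156000 / 0.2079 = 750360.8 mm.
Extrusion time = 750360.8 / 127, so 5908.4 s.
Number of layers: 124 / 0.33 → 376 (rounded up).
Z-hop total = 376 × 1.5 = 564 s.
Altogether 5908.4 + 564 = 6472.4 s, i.e. 1.80 hours.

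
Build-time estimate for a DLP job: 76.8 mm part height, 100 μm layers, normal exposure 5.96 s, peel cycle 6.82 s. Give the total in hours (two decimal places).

2.73 hours

Layer count = ceil(76.8 / 0.1) = 768.
Cycle time: 5.96 + 6.82 → 12.78 s.
Total = 768 × 12.78 = 9815.04 s = 2.73 hours.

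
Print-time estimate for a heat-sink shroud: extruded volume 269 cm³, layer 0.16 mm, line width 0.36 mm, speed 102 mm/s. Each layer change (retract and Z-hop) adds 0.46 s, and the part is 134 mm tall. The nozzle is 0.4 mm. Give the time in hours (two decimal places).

Bead cross-section: 0.16 × 0.36 → 0.0576 mm².
Path length: 269000 mm³ / 0.0576 mm² → 4670138.9 mm.
Time extruding: 4670138.9 / 102 → 45785.7 s.
Layers = ⌈134/0.16⌉ = 838.
Layer-change overhead = 838 × 0.46 = 385.48 s.
Total = 45785.7 + 385.48 = 46171.18 s = 12.83 hours.

12.83 hours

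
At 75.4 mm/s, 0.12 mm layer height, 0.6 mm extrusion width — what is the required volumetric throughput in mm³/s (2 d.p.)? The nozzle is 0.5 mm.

Bead cross-section: 0.12 × 0.6 → 0.072 mm².
Volumetric flow = 75.4 × 0.072 = 5.43 mm³/s.

5.43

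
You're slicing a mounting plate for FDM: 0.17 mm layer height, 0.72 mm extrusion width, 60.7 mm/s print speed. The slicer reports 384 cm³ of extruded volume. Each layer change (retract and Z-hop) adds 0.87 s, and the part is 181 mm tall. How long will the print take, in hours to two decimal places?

14.61 hours

Extrusion cross-section: 0.17 × 0.72 → 0.1224 mm².
Total extruded path = 384000/0.1224 = 3137254.9 mm.
Time extruding = 3137254.9 / 60.7 = 51684.6 s.
Layers = ⌈181/0.17⌉ = 1065.
Non-print overhead = 1065 × 0.87 = 926.55 s.
Total = 51684.6 + 926.55 = 52611.15 s = 14.61 hours.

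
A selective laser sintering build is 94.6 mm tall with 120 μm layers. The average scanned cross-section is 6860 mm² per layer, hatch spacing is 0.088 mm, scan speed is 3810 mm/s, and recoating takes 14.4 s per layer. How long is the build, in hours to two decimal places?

Layer count = ceil(94.6 / 0.12) = 789.
Hatch length per layer = 6860 / 0.088, so 77954.5 mm.
Laser time per layer: 77954.5 / 3810 → 20.4605 s.
Layer cycle = 20.4605 + 14.4 = 34.8605 s.
Build time = 789 × 34.8605 = 27504.9345 s = 7.64 hours.

7.64 hours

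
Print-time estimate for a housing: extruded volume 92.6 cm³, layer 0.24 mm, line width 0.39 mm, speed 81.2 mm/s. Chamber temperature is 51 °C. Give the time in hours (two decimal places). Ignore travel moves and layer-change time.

Extrusion cross-section = 0.24 × 0.39 = 0.0936 mm².
Path length: 92600 mm³ / 0.0936 mm² → 989316.2 mm.
Time extruding = 989316.2 / 81.2 = 12183.7 s.
Converting: 12183.7 s = 3.38 hours.

3.38 hours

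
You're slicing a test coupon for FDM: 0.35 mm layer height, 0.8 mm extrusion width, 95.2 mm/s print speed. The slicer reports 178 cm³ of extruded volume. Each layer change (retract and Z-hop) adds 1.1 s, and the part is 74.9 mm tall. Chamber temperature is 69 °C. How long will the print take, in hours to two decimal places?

Bead cross-section = 0.35 × 0.8, so 0.28 mm².
Total extruded path = 178000/0.28 = 635714.3 mm.
Extrusion time: 635714.3 / 95.2 → 6677.7 s.
Layer count = ceil(74.9 / 0.35) = 214.
Non-print overhead: 214 × 1.1 → 235.4 s.
Altogether 6677.7 + 235.4 = 6913.1 s, i.e. 1.92 hours.

1.92 hours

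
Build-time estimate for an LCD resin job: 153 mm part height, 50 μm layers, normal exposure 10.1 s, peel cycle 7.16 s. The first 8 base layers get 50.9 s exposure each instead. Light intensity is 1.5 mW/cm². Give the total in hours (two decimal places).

14.76 hours

Layer count = ceil(153 / 0.05) = 3060.
Bottom layers = 8 × (50.9 + 7.16), so 464.48 s.
Normal layers: 3052 × (10.1 + 7.16) → 52677.52 s.
Total = 464.48 + 52677.52 = 53142 s = 14.76 hours.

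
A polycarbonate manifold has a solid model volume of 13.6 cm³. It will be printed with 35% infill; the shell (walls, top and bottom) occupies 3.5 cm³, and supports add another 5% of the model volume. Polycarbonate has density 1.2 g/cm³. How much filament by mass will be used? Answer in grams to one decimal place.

9.3 g

Volume inside the shell = 13.6 − 3.5 = 10.1 cm³.
Infill deposited = 0.35 × 10.1 = 3.535 cm³.
Support = 0.05 × 13.6, so 0.68 cm³.
Total extruded = 3.5 + 3.535 + 0.68 = 7.715 cm³.
Mass = 7.715 × 1.2, so 9.258 g.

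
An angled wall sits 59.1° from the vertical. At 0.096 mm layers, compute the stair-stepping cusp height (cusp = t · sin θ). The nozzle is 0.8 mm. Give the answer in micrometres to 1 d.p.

82.4 μm

h_c = t·sin θ = 0.096 × 0.8581 = 0.082378 mm (82.4 μm).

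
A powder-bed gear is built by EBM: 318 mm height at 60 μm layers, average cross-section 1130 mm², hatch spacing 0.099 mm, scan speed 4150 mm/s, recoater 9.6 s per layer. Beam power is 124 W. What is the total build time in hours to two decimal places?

Number of layers: 318 / 0.06 → 5300 (rounded up).
Hatch length per layer: 1130 / 0.099 → 11414.1 mm.
Scan time per layer = 11414.1 / 4150, so 2.7504 s.
Time per layer = 2.7504 + 9.6, so 12.3504 s.
Build time = 5300 × 12.3504 = 65457.12 s = 18.18 hours.

18.18 hours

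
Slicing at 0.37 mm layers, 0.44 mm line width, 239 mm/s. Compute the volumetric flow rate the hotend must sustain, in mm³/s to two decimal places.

A = 0.37 × 0.44, so 0.1628 mm².
Q = v·A = 239 × 0.1628 = 38.91 mm³/s.

38.91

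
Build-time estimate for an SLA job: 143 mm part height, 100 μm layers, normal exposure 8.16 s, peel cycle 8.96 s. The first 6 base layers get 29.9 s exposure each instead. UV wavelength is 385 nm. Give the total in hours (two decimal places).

Layers = ⌈143/0.1⌉ = 1430.
Base layers: 6 × (29.9 + 8.96) → 233.16 s.
Normal layers: 1424 × (8.16 + 8.96) → 24378.88 s.
Total = 233.16 + 24378.88 = 24612.04 s = 6.84 hours.

6.84 hours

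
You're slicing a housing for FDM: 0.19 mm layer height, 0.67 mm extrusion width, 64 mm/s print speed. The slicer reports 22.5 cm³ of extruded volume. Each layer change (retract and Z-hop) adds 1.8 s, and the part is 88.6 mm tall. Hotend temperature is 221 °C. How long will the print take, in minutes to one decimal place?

60.0 minutes

Extrusion cross-section: 0.19 × 0.67 → 0.1273 mm².
Total extruded path = 22500/0.1273 = 176747.8 mm.
Extrusion time = 176747.8 / 64, so 2761.7 s.
Layer count = ceil(88.6 / 0.19) = 467.
Z-hop total: 467 × 1.8 → 840.6 s.
Total = 2761.7 + 840.6 = 3602.3 s = 60.0 minutes.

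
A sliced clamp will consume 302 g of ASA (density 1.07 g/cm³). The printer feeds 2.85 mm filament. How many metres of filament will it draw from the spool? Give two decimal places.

Extruded volume: 302/1.07 = 282.243 cm³ (282243 mm³).
Filament cross-section = π × (2.85/2)² = 6.3794 mm².
Length = 282243 / 6.3794 = 44242.88 mm = 44.24 m.

44.24 m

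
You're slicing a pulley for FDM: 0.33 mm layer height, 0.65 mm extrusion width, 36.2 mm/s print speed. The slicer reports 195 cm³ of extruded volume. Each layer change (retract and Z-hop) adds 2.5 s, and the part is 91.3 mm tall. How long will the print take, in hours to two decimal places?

Bead cross-section = 0.33 × 0.65, so 0.2145 mm².
Path length: 195000 mm³ / 0.2145 mm² → 909090.9 mm.
Extrusion time: 909090.9 / 36.2 → 25113 s.
Layer count = ceil(91.3 / 0.33) = 277.
Non-print overhead: 277 × 2.5 → 692.5 s.
Total = 25113 + 692.5 = 25805.5 s = 7.17 hours.

7.17 hours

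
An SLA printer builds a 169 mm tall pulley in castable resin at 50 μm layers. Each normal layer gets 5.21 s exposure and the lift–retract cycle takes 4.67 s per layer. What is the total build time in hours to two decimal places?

Number of layers: 169 / 0.05 → 3380 (rounded up).
Each layer takes: 5.21 + 4.67 → 9.88 s.
Build time: 3380 × 9.88 s = 33394.4 s, i.e. 9.28 hours.

9.28 hours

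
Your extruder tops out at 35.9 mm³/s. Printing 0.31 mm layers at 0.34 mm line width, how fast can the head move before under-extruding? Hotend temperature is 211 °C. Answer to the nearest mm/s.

A = 0.31 × 0.34, so 0.1054 mm².
v_max = Q/A = 35.9/0.1054 = 340.61 mm/s → 341 mm/s.

341 mm/s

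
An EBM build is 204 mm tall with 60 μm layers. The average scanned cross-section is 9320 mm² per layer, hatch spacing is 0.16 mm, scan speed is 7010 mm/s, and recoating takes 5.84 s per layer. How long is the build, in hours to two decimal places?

Layers = ⌈204/0.06⌉ = 3400.
Scan path per layer = 9320 / 0.16, so 58250 mm.
Scan time per layer = 58250 / 7010 = 8.3096 s.
Time per layer = 8.3096 + 5.84 = 14.1496 s.
3400 layers × 14.1496 s/layer = 48108.64 s, i.e. 13.36 hours.

13.36 hours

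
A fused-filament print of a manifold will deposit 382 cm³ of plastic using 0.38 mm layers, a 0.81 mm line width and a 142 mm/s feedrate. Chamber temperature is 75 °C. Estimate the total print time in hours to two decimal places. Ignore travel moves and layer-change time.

Extrusion cross-section: 0.38 × 0.81 → 0.3078 mm².
Total extruded path = 382000/0.3078 = 1241065.6 mm.
Print-move time = 1241065.6 / 142 = 8739.9 s.
That's 8739.9 s → 2.43 hours.

2.43 hours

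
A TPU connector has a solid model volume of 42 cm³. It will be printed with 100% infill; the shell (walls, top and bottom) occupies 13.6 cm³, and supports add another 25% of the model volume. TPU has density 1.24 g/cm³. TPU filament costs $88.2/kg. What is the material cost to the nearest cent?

$5.74

Infill region = 42 − 13.6, so 28.4 cm³.
Deposited infill = 1.00 × 28.4, so 28.4 cm³.
Support = 0.25 × 42 = 10.5 cm³.
Deposited volume = 13.6 + 28.4 + 10.5, so 52.5 cm³.
Mass: 52.5 × 1.24 → 65.1 g.
Cost = 65.1 g / 1000 × $88.2/kg = $5.74.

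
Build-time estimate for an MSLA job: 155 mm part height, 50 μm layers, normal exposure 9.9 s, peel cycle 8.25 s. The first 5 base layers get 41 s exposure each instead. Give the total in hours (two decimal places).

Layer count = ceil(155 / 0.05) = 3100.
Burn-in layers = 5 × (41 + 8.25) = 246.25 s.
Normal layers: 3095 × (9.9 + 8.25) → 56174.25 s.
Total = 246.25 + 56174.25 = 56420.5 s = 15.67 hours.

15.67 hours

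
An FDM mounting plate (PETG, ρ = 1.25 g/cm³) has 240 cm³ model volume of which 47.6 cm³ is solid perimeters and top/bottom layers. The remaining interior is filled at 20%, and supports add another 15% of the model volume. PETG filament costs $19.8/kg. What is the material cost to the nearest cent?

$3.02

Interior volume = 240 − 47.6, so 192.4 cm³.
Infill volume = 0.20 × 192.4, so 38.48 cm³.
Support = 0.15 × 240 = 36 cm³.
Total extruded: 47.6 + 38.48 + 36 → 122.08 cm³.
Mass = 122.08 × 1.25 = 152.6 g.
Cost = 152.6 g / 1000 × $19.8/kg = $3.02.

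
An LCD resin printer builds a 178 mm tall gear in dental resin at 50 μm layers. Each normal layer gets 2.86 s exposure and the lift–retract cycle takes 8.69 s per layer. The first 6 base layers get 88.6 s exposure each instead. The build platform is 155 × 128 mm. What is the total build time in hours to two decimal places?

11.56 hours

Layer count = ceil(178 / 0.05) = 3560.
Bottom layers = 6 × (88.6 + 8.69) = 583.74 s.
Normal layers = 3554 × (2.86 + 8.69) = 41048.7 s.
Sum: 583.74 + 41048.7 = 41632.44 s → 11.56 hours.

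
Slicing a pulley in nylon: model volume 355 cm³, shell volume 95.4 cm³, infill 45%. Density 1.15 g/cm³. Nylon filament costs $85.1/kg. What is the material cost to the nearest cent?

Volume inside the shell: 355 − 95.4 → 259.6 cm³.
Infill volume = 0.45 × 259.6, so 116.82 cm³.
Deposited volume = 95.4 + 116.82 = 212.22 cm³.
Mass: 212.22 × 1.15 → 244.053 g.
At $85.1/kg: 244.053/1000 × 85.1 = $20.77.

$20.77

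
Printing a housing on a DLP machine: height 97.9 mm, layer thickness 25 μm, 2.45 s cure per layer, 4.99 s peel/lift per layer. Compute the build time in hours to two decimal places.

8.09 hours

Number of layers: 97.9 / 0.025 → 3916 (rounded up).
Each layer takes = 2.45 + 4.99, so 7.44 s.
Build time: 3916 × 7.44 s = 29135.04 s, i.e. 8.09 hours.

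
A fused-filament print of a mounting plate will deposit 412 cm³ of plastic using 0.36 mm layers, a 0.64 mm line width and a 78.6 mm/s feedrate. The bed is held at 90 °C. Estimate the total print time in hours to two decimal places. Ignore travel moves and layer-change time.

Line area: 0.36 × 0.64 → 0.2304 mm².
Path length: 412000 mm³ / 0.2304 mm² → 1788194.4 mm.
Print-move time: 1788194.4 / 78.6 → 22750.6 s.
In the requested units: 22750.6 s = 6.32 hours.

6.32 hours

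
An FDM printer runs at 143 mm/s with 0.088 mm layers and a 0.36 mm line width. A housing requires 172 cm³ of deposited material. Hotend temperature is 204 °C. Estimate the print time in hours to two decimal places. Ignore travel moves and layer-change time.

Bead cross-section = 0.088 × 0.36, so 0.03168 mm².
Path length: 172000 mm³ / 0.03168 mm² → 5429292.9 mm.
Print-move time = 5429292.9 / 143, so 37967.1 s.
37967.1 s = 10.55 hours.

10.55 hours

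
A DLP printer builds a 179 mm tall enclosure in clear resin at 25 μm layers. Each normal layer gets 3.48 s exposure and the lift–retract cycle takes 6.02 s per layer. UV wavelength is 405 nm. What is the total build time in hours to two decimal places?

Number of layers: 179 / 0.025 → 7160 (rounded up).
Per-layer time: 3.48 + 6.02 → 9.5 s.
Build time: 7160 × 9.5 s = 68020 s, i.e. 18.89 hours.

18.89 hours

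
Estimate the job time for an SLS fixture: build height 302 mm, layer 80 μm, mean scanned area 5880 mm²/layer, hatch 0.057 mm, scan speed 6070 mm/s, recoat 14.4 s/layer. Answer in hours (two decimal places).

32.92 hours

Layer count = ceil(302 / 0.08) = 3775.
Hatch length per layer: 5880 / 0.057 → 103157.9 mm.
Scan time per layer: 103157.9 / 6070 → 16.9947 s.
Time per layer = 16.9947 + 14.4, so 31.3947 s.
3775 layers × 31.3947 s/layer = 118514.9925 s, i.e. 32.92 hours.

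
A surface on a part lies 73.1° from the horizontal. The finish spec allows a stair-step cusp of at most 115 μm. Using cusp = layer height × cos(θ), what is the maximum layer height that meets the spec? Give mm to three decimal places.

0.396 mm

Layer height = cusp / cos(73.1°) = 0.115 / 0.2907 = 0.396 mm.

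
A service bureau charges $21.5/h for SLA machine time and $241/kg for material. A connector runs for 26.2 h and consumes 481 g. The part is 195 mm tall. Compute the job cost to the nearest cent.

Machine-time cost = 21.5 × 26.2 = $563.30.
Material cost = 241 × 481/1000, so $115.921.
Job cost: 563.30 + 115.921 = 679.221 ≈ $679.22.

$679.22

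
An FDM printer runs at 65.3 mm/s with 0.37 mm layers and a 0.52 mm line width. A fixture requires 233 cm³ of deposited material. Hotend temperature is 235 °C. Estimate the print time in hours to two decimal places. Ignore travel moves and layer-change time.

Extrusion cross-section = 0.37 × 0.52, so 0.1924 mm².
Path length: 233000 mm³ / 0.1924 mm² → 1211018.7 mm.
Time extruding = 1211018.7 / 65.3, so 18545.5 s.
In the requested units: 18545.5 s = 5.15 hours.

5.15 hours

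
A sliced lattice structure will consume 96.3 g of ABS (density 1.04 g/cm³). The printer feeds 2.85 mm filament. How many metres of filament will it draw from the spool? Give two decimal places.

Volume = 96.3 g / 1.04 g·cm⁻³ = 92.5962 cm³ = 92596.2 mm³.
A = π r² = π × 1.425² = 6.3794 mm².
Length = 92596.2 / 6.3794 = 14514.88 mm = 14.51 m.

14.51 m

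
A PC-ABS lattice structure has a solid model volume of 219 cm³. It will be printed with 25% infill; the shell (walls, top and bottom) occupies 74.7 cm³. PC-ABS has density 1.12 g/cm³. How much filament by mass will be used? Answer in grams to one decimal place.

124.1 g

Infill region: 219 − 74.7 → 144.3 cm³.
Deposited infill: 0.25 × 144.3 → 36.075 cm³.
Total printed volume = 74.7 + 36.075, so 110.775 cm³.
Mass = 110.775 × 1.12, so 124.068 g.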